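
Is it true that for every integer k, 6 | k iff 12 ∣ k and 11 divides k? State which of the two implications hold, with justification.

(⇒) This fails: take k = 6. Certainly 6 ∣ 6, but 12 ∤ 6.

(⇐) Suppose 12 ∣ k and 11 ∣ k. Any common multiple of 12 and 11 is a multiple of their lcm; here gcd(12, 11) = 1, so lcm(12, 11) = 12·11 = 132, so 132 ∣ k. Since 6 ∣ 132, it follows that 6 ∣ k.

(⇒) fails; (⇐) holds.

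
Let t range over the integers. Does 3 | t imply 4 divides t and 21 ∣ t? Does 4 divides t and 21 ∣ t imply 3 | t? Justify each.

(⟹) This fails: take t = 3. Certainly 3 ∣ 3, but 4 ∤ 3.

(⟸) Suppose 4 ∣ t and 21 ∣ t. Any common multiple of 4 and 21 is a multiple of their lcm; here gcd(4, 21) = 1, so lcm(4, 21) = 4·21 = 84, so 84 ∣ t. Since 3 ∣ 84, it follows that 3 ∣ t.

Not equivalent: only (⇐) holds.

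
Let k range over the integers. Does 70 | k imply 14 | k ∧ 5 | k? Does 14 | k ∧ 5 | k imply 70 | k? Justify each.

Converse. Suppose 14 ∣ k and 5 ∣ k. Any common multiple of 14 and 5 is a multiple of their lcm; here gcd(14, 5) = 1, so lcm(14, 5) = 14·5 = 70, so 70 ∣ k.

Forward direction. If 70 ∣ k, write k = 70q. Since 70 = 5·14, k = 14·(5q), so 14 ∣ k; and since 70 = 14·5, k = 5·(14q), so 5 ∣ k.

Both directions hold.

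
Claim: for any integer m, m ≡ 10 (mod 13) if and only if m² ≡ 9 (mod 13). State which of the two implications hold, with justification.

(⇒) Suppose m ≡ 10 (mod 13). Write m = 13j + 10. Then (13j + 10)² = 169j² + 260j + 100 = 13(13j² + 20j + 7) + 9, so m² ≡ 9 (mod 13).

(⇐) This fails: take m = 3. Then 3² = 9 ≡ 9 (mod 13), yet 3 ≡ 3 (mod 13), not 10.

Only the forward direction holds.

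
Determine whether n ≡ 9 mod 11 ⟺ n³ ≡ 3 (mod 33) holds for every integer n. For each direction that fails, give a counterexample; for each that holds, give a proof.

(←) The residues r modulo 33 with r³ ≡ 3 (mod 33) are exactly {9}, and each is ≡ 9 (mod 11).

(→) This fails: take n = 20. Then 20 ≡ 9 (mod 11), but 20³ = 8000 ≡ 14 (mod 33), not 3.

(⇒) fails; (⇐) holds.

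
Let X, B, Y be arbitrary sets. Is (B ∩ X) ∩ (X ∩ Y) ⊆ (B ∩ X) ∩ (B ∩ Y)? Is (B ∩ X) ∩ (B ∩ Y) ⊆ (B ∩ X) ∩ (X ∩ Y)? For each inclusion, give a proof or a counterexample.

Both inclusions hold; the sets are equal.

Forward inclusion. Let x ∈ (B ∩ X) ∩ (X ∩ Y). Then x ∈ X ∩ B ∩ Y, from which x ∈ (B ∩ X) ∩ (B ∩ Y).

Reverse inclusion. Let x ∈ (B ∩ X) ∩ (B ∩ Y). Then x ∈ X ∩ B ∩ Y, from which x ∈ (B ∩ X) ∩ (X ∩ Y).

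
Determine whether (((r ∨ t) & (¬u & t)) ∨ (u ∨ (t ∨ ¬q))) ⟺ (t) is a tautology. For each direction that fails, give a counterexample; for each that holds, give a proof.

Converse. Assume the antecedent. If t is true, the consequent reduces to true regardless of the other variables. If t is false, the antecedent cannot hold. Either way the consequent holds.

Forward direction. This fails. Under q = F, t = F, r = F, u = F, the left side is true but the right side is false.

Only the reverse direction holds.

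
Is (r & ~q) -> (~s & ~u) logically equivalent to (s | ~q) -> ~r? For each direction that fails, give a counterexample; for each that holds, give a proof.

(⟹) This fails. Under s = F, q = F, r = T, u = F, the left side is true but the right side is false.

(⟸) Assume the antecedent. If r is true, the antecedent forces (s = F, q = T, r = T, u = F) or (s = F, q = T, r = T, u = T), and (r & ~q) -> (~s & ~u) holds there. If r is false, (r & ~q) -> (~s & ~u) reduces to true regardless of the other variables. Either way (r & ~q) -> (~s & ~u) holds.

The forward direction fails; the converse holds.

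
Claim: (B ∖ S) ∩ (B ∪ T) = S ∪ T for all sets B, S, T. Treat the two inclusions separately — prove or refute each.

(⊆) fails and (⊇) fails.

Forward inclusion. This inclusion fails. Take B = {1}, S = ∅, T = ∅; then 1 ∈ (B ∖ S) ∩ (B ∪ T) but 1 ∉ S ∪ T.

Reverse inclusion. This inclusion fails. Take B = ∅, S = {1}, T = ∅; then 1 ∈ S ∪ T but 1 ∉ (B ∖ S) ∩ (B ∪ T).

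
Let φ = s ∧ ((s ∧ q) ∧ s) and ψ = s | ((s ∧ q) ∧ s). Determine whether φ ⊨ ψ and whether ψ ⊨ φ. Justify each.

Forward direction. Assume the antecedent. If s is true, s | ((s ∧ q) ∧ s) reduces to true regardless of the other variables. If s is false, the antecedent cannot hold. Either way s | ((s ∧ q) ∧ s) holds.

Converse. This fails. Under s = T, q = F, the left side is false but the right side is true.

Only the forward implication holds.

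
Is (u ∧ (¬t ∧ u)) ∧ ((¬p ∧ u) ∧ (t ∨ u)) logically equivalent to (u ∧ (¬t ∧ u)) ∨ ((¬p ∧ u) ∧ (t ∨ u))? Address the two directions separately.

Not equivalent: only (⇒) holds.

[⇐] This fails. Under t = T, u = T, p = F, the left side is false but the right side is true.

[⇒] Assume the antecedent. If t is true, the antecedent cannot hold. If t is false, the antecedent forces (t = F, u = T, p = F), and the consequent holds there. Either way the consequent holds.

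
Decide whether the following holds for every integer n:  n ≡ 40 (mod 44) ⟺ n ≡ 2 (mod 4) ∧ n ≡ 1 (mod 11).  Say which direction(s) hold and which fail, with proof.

Both directions fail.

(→) This fails: n = 40 gives 40 ≡ 40 (mod 44) but 40 ≡ 0 (mod 4), so the conjunction on the right does not hold.

(←) This fails: n = 34 satisfies both congruences on the right (34 ≡ 2 mod 4 and 34 ≡ 1 mod 11) yet 34 ≡ 34 (mod 44), not 40.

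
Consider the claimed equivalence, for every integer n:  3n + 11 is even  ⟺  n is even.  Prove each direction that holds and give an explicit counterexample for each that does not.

Neither implication holds.

[⇒] This fails: n = 1 gives 3n + 11 = 14, which is even, but 1 is odd, not even.

[⇐] This also fails: n = 0 is even, but 3n + 11 = 11 is odd, not even.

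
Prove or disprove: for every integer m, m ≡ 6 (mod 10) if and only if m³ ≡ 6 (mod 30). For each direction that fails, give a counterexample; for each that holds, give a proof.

Only the converse holds.

Forward direction. This fails: take m = 16. Then 16 ≡ 6 (mod 10), but 16³ = 4096 ≡ 16 (mod 30), not 6.

Converse. The residues r modulo 30 with r³ ≡ 6 (mod 30) are exactly {6}, and each is ≡ 6 (mod 10).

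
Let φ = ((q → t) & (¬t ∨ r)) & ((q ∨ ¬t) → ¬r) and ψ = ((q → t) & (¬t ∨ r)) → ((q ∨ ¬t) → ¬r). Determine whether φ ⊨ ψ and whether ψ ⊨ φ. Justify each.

Forward direction. Assume the antecedent. If q is true, the antecedent cannot hold. If q is false, the antecedent forces (q = F, r = F, t = F) or (q = F, r = T, t = T), and the consequent holds there. Either way the consequent holds.

Converse. This fails. Under q = T, r = F, t = F, the left side is false but the right side is true.

(⇒) holds; (⇐) fails.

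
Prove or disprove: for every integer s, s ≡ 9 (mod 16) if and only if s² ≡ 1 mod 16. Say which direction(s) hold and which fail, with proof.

Only the forward implication holds.

[⇒] Suppose s ≡ 9 (mod 16). Write s = 16j + 9. Then (16j + 9)² = 256j² + 288j + 81 = 16(16j² + 18j + 5) + 1, so s² ≡ 1 (mod 16).

[⇐] This fails: take s = 1. Then 1² = 1 ≡ 1 (mod 16), yet 1 ≡ 1 (mod 16), not 9.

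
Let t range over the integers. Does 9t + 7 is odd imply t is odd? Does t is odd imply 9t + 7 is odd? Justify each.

(⟹) This fails: t = 2 gives 9t + 7 = 25, which is odd, but 2 is even, not odd.

(⟸) This also fails: t = 5 is odd, but 9t + 7 = 52 is even, not odd.

Both directions fail.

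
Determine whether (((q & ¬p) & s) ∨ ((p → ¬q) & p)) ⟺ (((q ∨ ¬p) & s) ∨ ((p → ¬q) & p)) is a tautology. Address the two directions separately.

Not equivalent: only (⇒) holds.

[⇐] This fails. Under p = F, s = T, q = F, the left side is false but the right side is true.

[⇒] Assume the antecedent. If p is true, the antecedent forces (p = T, s = F, q = F) or (p = T, s = T, q = F), and the consequent holds there. If p is false, the antecedent forces (p = F, s = T, q = T), and the consequent holds there. Either way the consequent holds.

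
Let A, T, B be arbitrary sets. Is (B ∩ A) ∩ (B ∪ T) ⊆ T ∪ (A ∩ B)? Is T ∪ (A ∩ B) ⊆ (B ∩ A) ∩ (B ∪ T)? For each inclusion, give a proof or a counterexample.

The sets are not equal: only the forward inclusion holds.

(⟹) Let x ∈ (B ∩ A) ∩ (B ∪ T). Then either x ∈ A ∩ B and x ∉ T; or x ∈ A ∩ T ∩ B. In each case x ∈ T ∪ (A ∩ B), so (B ∩ A) ∩ (B ∪ T) ⊆ T ∪ (A ∩ B).

(⟸) This inclusion fails. Take A = ∅, T = {1}, B = ∅; then 1 ∈ T ∪ (A ∩ B) but 1 ∉ (B ∩ A) ∩ (B ∪ T).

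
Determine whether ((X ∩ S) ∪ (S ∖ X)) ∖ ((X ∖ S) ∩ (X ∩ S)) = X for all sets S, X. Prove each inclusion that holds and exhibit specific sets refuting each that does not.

(⟹) This inclusion fails. Take S = {1}, X = ∅; then 1 ∈ ((X ∩ S) ∪ (S ∖ X)) ∖ ((X ∖ S) ∩ (X ∩ S)) but 1 ∉ X.

(⟸) This inclusion fails. Take S = ∅, X = {1}; then 1 ∈ X but 1 ∉ ((X ∩ S) ∪ (S ∖ X)) ∖ ((X ∖ S) ∩ (X ∩ S)).

(⊆) fails and (⊇) fails.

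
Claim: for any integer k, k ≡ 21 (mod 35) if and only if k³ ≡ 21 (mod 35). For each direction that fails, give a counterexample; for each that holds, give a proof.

(←) Suppose k³ ≡ 21 (mod 35). The only residue r in {0, …, 34} with r³ ≡ 21 (mod 35) is r = 21, so k ≡ 21 (mod 35).

(→) Suppose k ≡ 21 (mod 35). Write k = 35j + 21. Then (35j + 21)³ = 42875j³ + 77175j² + 46305j + 9261 = 35(1225j³ + 2205j² + 1323j + 264) + 21, so k³ ≡ 21 (mod 35).

Equivalent; both directions hold.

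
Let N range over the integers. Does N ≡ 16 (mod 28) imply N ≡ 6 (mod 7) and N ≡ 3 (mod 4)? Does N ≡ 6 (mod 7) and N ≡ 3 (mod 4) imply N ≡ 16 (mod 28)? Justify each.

(⟹) This fails: N = 16 gives 16 ≡ 16 (mod 28) but 16 ≡ 2 (mod 7), so the conjunction on the right does not hold.

(⟸) This fails: N = 27 satisfies both congruences on the right (27 ≡ 6 mod 7 and 27 ≡ 3 mod 4) yet 27 ≡ 27 (mod 28), not 16.

Neither implication holds.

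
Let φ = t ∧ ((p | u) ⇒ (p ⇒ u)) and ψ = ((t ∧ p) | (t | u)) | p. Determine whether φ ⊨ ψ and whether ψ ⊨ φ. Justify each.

(→) Assume the antecedent. If t is true, ((t ∧ p) | (t | u)) | p reduces to true regardless of the other variables. If t is false, the antecedent cannot hold. Either way ((t ∧ p) | (t | u)) | p holds.

(←) This fails. Under t = F, u = T, p = F, the left side is false but the right side is true.

Not equivalent: only (⇒) holds.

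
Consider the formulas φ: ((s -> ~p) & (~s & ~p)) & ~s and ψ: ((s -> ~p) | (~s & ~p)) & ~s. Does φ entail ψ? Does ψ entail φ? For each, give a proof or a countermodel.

The forward direction holds; the converse fails.

(→) Assume the antecedent. If p is true, the antecedent cannot hold. If p is false, the antecedent forces (p = F, s = F), and ((s -> ~p) | (~s & ~p)) & ~s holds there. Either way ((s -> ~p) | (~s & ~p)) & ~s holds.

(←) This fails. Under p = T, s = F, the left side is false but the right side is true.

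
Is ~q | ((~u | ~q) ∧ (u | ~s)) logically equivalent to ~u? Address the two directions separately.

(⇒) This fails. Under s = F, u = T, q = F, the left side is true but the right side is false.

(⇐) This fails. Under s = T, u = F, q = T, the left side is false but the right side is true.

Neither direction holds.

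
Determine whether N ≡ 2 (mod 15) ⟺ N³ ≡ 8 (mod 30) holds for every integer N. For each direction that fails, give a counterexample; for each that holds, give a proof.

(←) The residues r modulo 30 with r³ ≡ 8 (mod 30) are exactly {2}, and each is ≡ 2 (mod 15).

(→) This fails: take N = 17. Then 17 ≡ 2 (mod 15), but 17³ = 4913 ≡ 23 (mod 30), not 8.

The forward direction fails; the converse holds.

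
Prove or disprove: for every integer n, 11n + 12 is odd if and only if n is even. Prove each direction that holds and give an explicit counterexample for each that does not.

Neither direction holds.

(→) This fails: n = 7 gives 11n + 12 = 89, which is odd, but 7 is odd, not even.

(←) This also fails: n = 0 is even, but 11n + 12 = 12 is even, not odd.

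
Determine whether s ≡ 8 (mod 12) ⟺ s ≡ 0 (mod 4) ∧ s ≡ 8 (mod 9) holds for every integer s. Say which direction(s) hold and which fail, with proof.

(⟹) This fails: s = 32 gives 32 ≡ 8 (mod 12) but 32 ≡ 5 (mod 9), so the conjunction on the right does not hold.

(⟸) Conversely, if s ≡ 0 (mod 4) and s ≡ 8 (mod 9), then by the Chinese remainder theorem s ≡ 8 (mod 36). Since 8 ≡ 8 (mod 12) and 12 ∣ 36, we get s ≡ 8 (mod 12).

The forward direction fails; the converse holds.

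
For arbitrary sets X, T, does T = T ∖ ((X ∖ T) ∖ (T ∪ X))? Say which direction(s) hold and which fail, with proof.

Forward inclusion. Let x ∈ T. Then either x ∈ T and x ∉ X; or x ∈ X ∩ T. In each case x ∈ T ∖ ((X ∖ T) ∖ (T ∪ X)), so T ⊆ T ∖ ((X ∖ T) ∖ (T ∪ X)).

Reverse inclusion. Let x ∈ T ∖ ((X ∖ T) ∖ (T ∪ X)). Then either x ∈ T and x ∉ X; or x ∈ X ∩ T. In each case x ∈ T, so T ∖ ((X ∖ T) ∖ (T ∪ X)) ⊆ T.

Both inclusions hold; the sets are equal.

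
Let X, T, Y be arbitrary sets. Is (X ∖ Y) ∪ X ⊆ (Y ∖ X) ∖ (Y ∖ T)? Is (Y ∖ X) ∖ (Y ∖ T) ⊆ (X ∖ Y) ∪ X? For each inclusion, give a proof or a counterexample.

Neither inclusion holds.

Forward inclusion. This inclusion fails. Take X = {1}, T = ∅, Y = ∅; then 1 ∈ (X ∖ Y) ∪ X but 1 ∉ (Y ∖ X) ∖ (Y ∖ T).

Reverse inclusion. This inclusion fails. Take X = ∅, T = {1}, Y = {1}; then 1 ∈ (Y ∖ X) ∖ (Y ∖ T) but 1 ∉ (X ∖ Y) ∪ X.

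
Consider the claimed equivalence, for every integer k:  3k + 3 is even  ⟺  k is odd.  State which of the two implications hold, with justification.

[⇒] Suppose 3k + 3 is even. Since 3 is odd, 3k and k have the same parity, so 3k + 3 ≡ k + 3 (mod 2). As 3 is odd, 3k + 3 is even exactly when k is odd. Thus k is odd.

[⇐] Conversely, suppose k is odd; write k = 2j + 1. Then 3k + 3 = 3·(2j + 1) + 3 = 2·3j + 6, which is even.

Both directions hold.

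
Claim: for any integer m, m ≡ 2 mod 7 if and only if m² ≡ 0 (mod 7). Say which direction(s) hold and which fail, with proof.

(→) This fails: take m = 2. Then 2 ≡ 2 (mod 7), but 2² = 4 ≡ 4 (mod 7), not 0.

(←) This fails: take m = 0. Then 0² = 0 ≡ 0 (mod 7), yet 0 ≡ 0 (mod 7), not 2.

(⇒) fails and (⇐) fails.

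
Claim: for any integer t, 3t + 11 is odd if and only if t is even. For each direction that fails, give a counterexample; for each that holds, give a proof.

Equivalent; both directions hold.

[⇐] Suppose t is even; write t = 2j. Then 3t + 11 = 3·(2j) + 11 = 2·3j + 11, which is odd.

[⇒] Suppose 3t + 11 is odd. Since 3 is odd, 3t and t have the same parity, so 3t + 11 ≡ t + 11 (mod 2). As 11 is odd, 3t + 11 is odd exactly when t is even. Thus t is even.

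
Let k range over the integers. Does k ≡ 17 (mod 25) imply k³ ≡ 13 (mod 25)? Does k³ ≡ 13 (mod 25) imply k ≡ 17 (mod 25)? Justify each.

Both directions hold.

(←) Suppose k³ ≡ 13 (mod 25). The only residue r in {0, …, 24} with r³ ≡ 13 (mod 25) is r = 17, so k ≡ 17 (mod 25).

(→) Suppose k ≡ 17 (mod 25). Write k = 25j + 17. Then (25j + 17)³ = 15625j³ + 31875j² + 21675j + 4913 = 25(625j³ + 1275j² + 867j + 196) + 13, so k³ ≡ 13 (mod 25).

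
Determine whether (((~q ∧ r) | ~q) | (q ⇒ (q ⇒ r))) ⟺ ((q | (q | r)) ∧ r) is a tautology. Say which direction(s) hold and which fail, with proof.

(→) This fails. Under q = F, r = F, the left side is true but the right side is false.

(←) Assume the antecedent. If q is true, the antecedent forces (q = T, r = T), and the consequent holds there. If q is false, the consequent reduces to true regardless of the other variables. Either way the consequent holds.

Only the reverse direction holds.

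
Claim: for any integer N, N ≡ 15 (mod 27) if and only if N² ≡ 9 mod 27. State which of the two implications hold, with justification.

Only the forward direction holds.

(⟸) This fails: take N = 3. Then 3² = 9 ≡ 9 (mod 27), yet 3 ≡ 3 (mod 27), not 15.

(⟹) Suppose N ≡ 15 (mod 27). Write N = 27j + 15. Then (27j + 15)² = 729j² + 810j + 225 = 27(27j² + 30j + 8) + 9, so N² ≡ 9 (mod 27).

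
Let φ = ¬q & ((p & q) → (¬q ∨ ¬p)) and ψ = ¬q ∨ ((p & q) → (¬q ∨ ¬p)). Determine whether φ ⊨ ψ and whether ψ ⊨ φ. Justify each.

Not equivalent: only (⇒) holds.

(⟹) Assume the antecedent. If p is true, the antecedent forces (p = T, q = F), and ¬q ∨ ((p & q) → (¬q ∨ ¬p)) holds there. If p is false, ¬q ∨ ((p & q) → (¬q ∨ ¬p)) reduces to true regardless of the other variables. Either way ¬q ∨ ((p & q) → (¬q ∨ ¬p)) holds.

(⟸) This fails. Under p = F, q = T, the left side is false but the right side is true.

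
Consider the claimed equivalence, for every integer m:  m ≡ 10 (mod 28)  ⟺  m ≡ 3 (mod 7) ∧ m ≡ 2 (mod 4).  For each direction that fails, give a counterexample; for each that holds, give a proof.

[⇐] If m ≡ 3 (mod 7) and m ≡ 2 (mod 4), then by the Chinese remainder theorem m ≡ 10 (mod 28). This is exactly m ≡ 10 (mod 28).

[⇒] Suppose m ≡ 10 (mod 28); write m = 28j + 10. Since 7 ∣ 28, reducing mod 7 gives m ≡ 10 ≡ 3 (mod 7); since 4 ∣ 28, reducing mod 4 gives m ≡ 10 ≡ 2 (mod 4).

Both implications hold.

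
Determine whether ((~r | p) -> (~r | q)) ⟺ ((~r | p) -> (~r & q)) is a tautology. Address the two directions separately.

(→) This fails. Under p = F, r = F, q = F, the left side is true but the right side is false.

(←) Assume the antecedent. If p is true, the antecedent forces (p = T, r = F, q = T), and (~r | p) -> (~r | q) holds there. If p is false, (~r | p) -> (~r | q) reduces to true regardless of the other variables. Either way (~r | p) -> (~r | q) holds.

Not equivalent: only (⇐) holds.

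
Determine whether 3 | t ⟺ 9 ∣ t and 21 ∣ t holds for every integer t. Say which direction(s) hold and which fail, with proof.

[⇒] This fails: take t = 3. Certainly 3 ∣ 3, but 9 ∤ 3.

[⇐] Suppose 9 ∣ t and 21 ∣ t. Any common multiple of 9 and 21 is a multiple of their lcm; here lcm(9, 21) = 9·21/gcd(9, 21) = 189/3 = 63, so 63 ∣ t. Since 3 ∣ 63, it follows that 3 ∣ t.

The forward direction fails; the converse holds.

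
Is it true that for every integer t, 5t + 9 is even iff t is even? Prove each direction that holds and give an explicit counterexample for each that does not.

(⟹) This fails: t = 1 gives 5t + 9 = 14, which is even, but 1 is odd, not even.

(⟸) This also fails: t = 4 is even, but 5t + 9 = 29 is odd, not even.

(⇒) fails and (⇐) fails.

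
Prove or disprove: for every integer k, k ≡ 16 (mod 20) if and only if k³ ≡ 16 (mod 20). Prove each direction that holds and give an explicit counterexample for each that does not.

The forward direction holds; the converse fails.

[⇒] Suppose k ≡ 16 (mod 20). Write k = 20j + 16. Then (20j + 16)³ = 8000j³ + 19200j² + 15360j + 4096 = 20(400j³ + 960j² + 768j + 204) + 16, so k³ ≡ 16 (mod 20).

[⇐] This fails: take k = 6. Then 6³ = 216 ≡ 16 (mod 20), yet 6 ≡ 6 (mod 20), not 16.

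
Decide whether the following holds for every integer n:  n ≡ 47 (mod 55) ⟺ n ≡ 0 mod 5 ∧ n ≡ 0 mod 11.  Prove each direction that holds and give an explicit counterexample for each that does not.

Forward direction. This fails: n = 47 gives 47 ≡ 47 (mod 55) but 47 ≡ 2 (mod 5), so the conjunction on the right does not hold.

Converse. This fails: n = 0 satisfies both congruences on the right (0 ≡ 0 mod 5 and 0 ≡ 0 mod 11) yet 0 ≡ 0 (mod 55), not 47.

Neither implication holds.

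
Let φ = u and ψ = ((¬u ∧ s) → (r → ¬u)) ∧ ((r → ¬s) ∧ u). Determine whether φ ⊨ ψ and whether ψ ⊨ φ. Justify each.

Only the reverse direction holds.

(→) This fails. Under r = T, u = T, s = T, the left side is true but the right side is false.

(←) Assume the antecedent. If r is true, the antecedent forces (r = T, u = T, s = F), and u holds there. If r is false, the antecedent forces (r = F, u = T, s = F) or (r = F, u = T, s = T), and u holds there. Either way u holds.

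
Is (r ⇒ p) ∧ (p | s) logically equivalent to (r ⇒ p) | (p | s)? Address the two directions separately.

Only the forward direction holds.

(⇒) Assume the antecedent. If p is true, (r ⇒ p) | (p | s) reduces to true regardless of the other variables. If p is false, the antecedent forces (p = F, s = T, r = F), and (r ⇒ p) | (p | s) holds there. Either way (r ⇒ p) | (p | s) holds.

(⇐) This fails. Under p = F, s = F, r = F, the left side is false but the right side is true.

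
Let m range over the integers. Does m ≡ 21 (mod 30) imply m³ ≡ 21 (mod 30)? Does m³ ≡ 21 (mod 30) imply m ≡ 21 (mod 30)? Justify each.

Equivalent; both directions hold.

(⇐) Suppose m³ ≡ 21 (mod 30). The only residue r in {0, …, 29} with r³ ≡ 21 (mod 30) is r = 21, so m ≡ 21 (mod 30).

(⇒) Suppose m ≡ 21 (mod 30). Write m = 30j + 21. Then (30j + 21)³ = 27000j³ + 56700j² + 39690j + 9261 = 30(900j³ + 1890j² + 1323j + 308) + 21, so m³ ≡ 21 (mod 30).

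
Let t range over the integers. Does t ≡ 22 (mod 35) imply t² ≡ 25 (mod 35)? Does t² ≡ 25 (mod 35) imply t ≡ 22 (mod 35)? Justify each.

Neither direction holds.

(⇒) This fails: take t = 22. Then 22 ≡ 22 (mod 35), but 22² = 484 ≡ 29 (mod 35), not 25.

(⇐) This fails: take t = 5. Then 5² = 25 ≡ 25 (mod 35), yet 5 ≡ 5 (mod 35), not 22.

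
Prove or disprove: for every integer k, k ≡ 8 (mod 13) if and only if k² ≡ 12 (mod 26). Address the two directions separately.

[⇒] This fails: take k = 21. Then 21 ≡ 8 (mod 13), but 21² = 441 ≡ 25 (mod 26), not 12.

[⇐] This fails: take k = 18. Then 18² = 324 ≡ 12 (mod 26), yet 18 ≡ 5 (mod 13), not 8.

Neither implication holds.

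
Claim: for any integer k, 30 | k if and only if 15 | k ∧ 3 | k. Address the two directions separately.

(⟹) If 30 ∣ k, write k = 30q. Since 30 = 2·15, k = 15·(2q), so 15 ∣ k; and since 30 = 10·3, k = 3·(10q), so 3 ∣ k.

(⟸) This fails: take k = 15. Both 15 ∣ 15 and 3 ∣ 15, yet 15 is not a multiple of 30 (since 15 = 0·30 + 15), so 30 ∤ 15.

(⇒) holds; (⇐) fails.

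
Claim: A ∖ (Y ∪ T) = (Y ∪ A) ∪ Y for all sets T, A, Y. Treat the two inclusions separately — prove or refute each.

Forward inclusion. Let x ∈ A ∖ (Y ∪ T). Then x ∈ A and x ∉ T, Y, from which x ∈ (Y ∪ A) ∪ Y.

Reverse inclusion. This inclusion fails. Take T = {1}, A = {1}, Y = ∅; then 1 ∈ (Y ∪ A) ∪ Y but 1 ∉ A ∖ (Y ∪ T).

Only the forward inclusion holds.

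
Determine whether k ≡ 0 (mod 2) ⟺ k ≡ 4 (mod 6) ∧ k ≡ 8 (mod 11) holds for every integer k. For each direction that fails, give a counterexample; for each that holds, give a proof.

Not equivalent: only (⇐) holds.

(⟹) This fails: k = 0 gives 0 ≡ 0 (mod 2) but 0 ≡ 0 (mod 6), so the conjunction on the right does not hold.

(⟸) Conversely, if k ≡ 4 (mod 6) and k ≡ 8 (mod 11), then by the Chinese remainder theorem k ≡ 52 (mod 66). Since 52 ≡ 0 (mod 2) and 2 ∣ 66, we get k ≡ 0 (mod 2).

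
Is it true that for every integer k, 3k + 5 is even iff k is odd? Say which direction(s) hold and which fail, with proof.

Both implications hold.

(←) Suppose k is odd; write k = 2j + 1. Then 3k + 5 = 3·(2j + 1) + 5 = 2·3j + 8, which is even.

(→) Suppose 3k + 5 is even. Since 3 is odd, 3k and k have the same parity, so 3k + 5 ≡ k + 5 (mod 2). As 5 is odd, 3k + 5 is even exactly when k is odd. Thus k is odd.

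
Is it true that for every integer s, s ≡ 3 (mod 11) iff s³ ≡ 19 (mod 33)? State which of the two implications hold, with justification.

(⟹) This fails: take s = 3. Then 3 ≡ 3 (mod 11), but 3³ = 27 ≡ 27 (mod 33), not 19.

(⟸) This fails: take s = 13. Then 13³ = 2197 ≡ 19 (mod 33), yet 13 ≡ 2 (mod 11), not 3.

Both directions fail.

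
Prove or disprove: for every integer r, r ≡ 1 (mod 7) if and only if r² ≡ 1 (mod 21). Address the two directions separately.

(⇒) fails and (⇐) fails.

[⇒] This fails: take r = 15. Then 15 ≡ 1 (mod 7), but 15² = 225 ≡ 15 (mod 21), not 1.

[⇐] This fails: take r = 13. Then 13² = 169 ≡ 1 (mod 21), yet 13 ≡ 6 (mod 7), not 1.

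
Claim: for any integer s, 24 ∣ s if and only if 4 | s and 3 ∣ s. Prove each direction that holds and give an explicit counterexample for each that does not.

Converse. This fails: take s = 12. Both 4 ∣ 12 and 3 ∣ 12, yet 12 is not a multiple of 24 (since 12 = 0·24 + 12), so 24 ∤ 12.

Forward direction. If 24 ∣ s, write s = 24q. Since 24 = 6·4, s = 4·(6q), so 4 ∣ s; and since 24 = 8·3, s = 3·(8q), so 3 ∣ s.

The forward direction holds; the converse fails.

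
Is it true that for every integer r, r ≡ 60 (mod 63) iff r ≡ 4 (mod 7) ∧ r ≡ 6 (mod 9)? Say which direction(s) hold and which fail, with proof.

Both implications hold.

(⇒) Suppose r ≡ 60 (mod 63); write r = 63j + 60. Since 7 ∣ 63, reducing mod 7 gives r ≡ 60 ≡ 4 (mod 7); since 9 ∣ 63, reducing mod 9 gives r ≡ 60 ≡ 6 (mod 9).

(⇐) Conversely, if r ≡ 4 (mod 7) and r ≡ 6 (mod 9), then by the Chinese remainder theorem r ≡ 60 (mod 63). This is exactly r ≡ 60 (mod 63).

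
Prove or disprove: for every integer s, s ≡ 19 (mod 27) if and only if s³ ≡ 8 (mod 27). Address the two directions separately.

Both directions fail.

(⇒) This fails: take s = 19. Then 19 ≡ 19 (mod 27), but 19³ = 6859 ≡ 1 (mod 27), not 8.

(⇐) This fails: take s = 2. Then 2³ = 8 ≡ 8 (mod 27), yet 2 ≡ 2 (mod 27), not 19.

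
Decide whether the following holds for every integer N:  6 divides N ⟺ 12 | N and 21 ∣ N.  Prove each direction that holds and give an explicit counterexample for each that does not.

Only the reverse direction holds.

(⇒) This fails: take N = 6. Certainly 6 ∣ 6, but 12 ∤ 6.

(⇐) Suppose 12 ∣ N and 21 ∣ N. Any common multiple of 12 and 21 is a multiple of their lcm; here lcm(12, 21) = 12·21/gcd(12, 21) = 252/3 = 84, so 84 ∣ N. Since 6 ∣ 84, it follows that 6 ∣ N.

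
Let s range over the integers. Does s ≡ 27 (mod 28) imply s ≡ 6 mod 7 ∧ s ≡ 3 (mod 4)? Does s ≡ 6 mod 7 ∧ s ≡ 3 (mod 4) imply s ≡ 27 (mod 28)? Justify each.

(→) Suppose s ≡ 27 (mod 28); write s = 28j + 27. Since 7 ∣ 28, reducing mod 7 gives s ≡ 27 ≡ 6 (mod 7); since 4 ∣ 28, reducing mod 4 gives s ≡ 27 ≡ 3 (mod 4).

(←) Conversely, if s ≡ 6 (mod 7) and s ≡ 3 (mod 4), then by the Chinese remainder theorem s ≡ 27 (mod 28). This is exactly s ≡ 27 (mod 28).

Both directions hold.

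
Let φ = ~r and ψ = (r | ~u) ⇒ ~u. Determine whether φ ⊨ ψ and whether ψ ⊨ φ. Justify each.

(⇒) holds; (⇐) fails.

[⇒] Assume the antecedent. If r is true, the antecedent cannot hold. If r is false, (r | ~u) ⇒ ~u reduces to true regardless of the other variables. Either way (r | ~u) ⇒ ~u holds.

[⇐] This fails. Under r = T, u = F, the left side is false but the right side is true.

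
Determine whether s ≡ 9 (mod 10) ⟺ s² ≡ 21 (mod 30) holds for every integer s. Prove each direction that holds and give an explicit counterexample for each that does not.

[⇒] This fails: take s = 19. Then 19 ≡ 9 (mod 10), but 19² = 361 ≡ 1 (mod 30), not 21.

[⇐] This fails: take s = 21. Then 21² = 441 ≡ 21 (mod 30), yet 21 ≡ 1 (mod 10), not 9.

Both directions fail.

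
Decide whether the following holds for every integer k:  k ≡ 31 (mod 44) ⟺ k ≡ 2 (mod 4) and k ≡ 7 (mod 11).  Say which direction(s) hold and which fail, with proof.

(→) This fails: k = 31 gives 31 ≡ 31 (mod 44) but 31 ≡ 3 (mod 4), so the conjunction on the right does not hold.

(←) This fails: k = 18 satisfies both congruences on the right (18 ≡ 2 mod 4 and 18 ≡ 7 mod 11) yet 18 ≡ 18 (mod 44), not 31.

Neither direction holds.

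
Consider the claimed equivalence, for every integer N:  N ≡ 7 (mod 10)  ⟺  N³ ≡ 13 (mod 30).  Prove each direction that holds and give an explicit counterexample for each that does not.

(⟹) This fails: take N = 17. Then 17 ≡ 7 (mod 10), but 17³ = 4913 ≡ 23 (mod 30), not 13.

(⟸) Conversely, the residues r modulo 30 with r³ ≡ 13 (mod 30) are exactly {7}, and each is ≡ 7 (mod 10).

The forward direction fails; the converse holds.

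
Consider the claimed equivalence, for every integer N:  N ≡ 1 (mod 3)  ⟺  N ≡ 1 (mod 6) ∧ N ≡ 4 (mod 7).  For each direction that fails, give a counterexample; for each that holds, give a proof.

The forward direction fails; the converse holds.

(⇐) If N ≡ 1 (mod 6) and N ≡ 4 (mod 7), then by the Chinese remainder theorem N ≡ 25 (mod 42). Since 25 ≡ 1 (mod 3) and 3 ∣ 42, we get N ≡ 1 (mod 3).

(⇒) This fails: N = 1 gives 1 ≡ 1 (mod 3) but 1 ≡ 1 (mod 7), so the conjunction on the right does not hold.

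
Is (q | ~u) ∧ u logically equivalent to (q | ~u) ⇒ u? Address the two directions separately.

Forward direction. Assume the antecedent. If q is true, the antecedent forces (q = T, u = T), and (q | ~u) ⇒ u holds there. If q is false, the antecedent cannot hold. Either way (q | ~u) ⇒ u holds.

Converse. This fails. Under q = F, u = T, the left side is false but the right side is true.

Only the forward direction holds.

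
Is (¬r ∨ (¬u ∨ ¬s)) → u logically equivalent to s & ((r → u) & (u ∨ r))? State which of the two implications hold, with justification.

Not equivalent: only (⇐) holds.

(←) Assume the antecedent. If r is true, the antecedent forces (r = T, s = T, u = T), and (¬r ∨ (¬u ∨ ¬s)) → u holds there. If r is false, the antecedent forces (r = F, s = T, u = T), and (¬r ∨ (¬u ∨ ¬s)) → u holds there. Either way (¬r ∨ (¬u ∨ ¬s)) → u holds.

(→) This fails. Under r = F, s = F, u = T, the left side is true but the right side is false.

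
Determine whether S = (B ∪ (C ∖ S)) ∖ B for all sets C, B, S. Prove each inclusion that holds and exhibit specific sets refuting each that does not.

(⟹) This inclusion fails. Take C = ∅, B = ∅, S = {1}; then 1 ∈ S but 1 ∉ (B ∪ (C ∖ S)) ∖ B.

(⟸) This inclusion fails. Take C = {1}, B = ∅, S = ∅; then 1 ∈ (B ∪ (C ∖ S)) ∖ B but 1 ∉ S.

Both inclusions fail.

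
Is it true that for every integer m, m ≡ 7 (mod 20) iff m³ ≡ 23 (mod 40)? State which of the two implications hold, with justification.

Only the reverse direction holds.

Converse. The residues r modulo 40 with r³ ≡ 23 (mod 40) are exactly {7}, and each is ≡ 7 (mod 20).

Forward direction. This fails: take m = 27. Then 27 ≡ 7 (mod 20), but 27³ = 19683 ≡ 3 (mod 40), not 23.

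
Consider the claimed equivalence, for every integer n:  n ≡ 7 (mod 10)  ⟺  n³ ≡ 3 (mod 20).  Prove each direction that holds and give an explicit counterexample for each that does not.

The forward direction fails; the converse holds.

Forward direction. This fails: take n = 17. Then 17 ≡ 7 (mod 10), but 17³ = 4913 ≡ 13 (mod 20), not 3.

Converse. The residues r modulo 20 with r³ ≡ 3 (mod 20) are exactly {7}, and each is ≡ 7 (mod 10).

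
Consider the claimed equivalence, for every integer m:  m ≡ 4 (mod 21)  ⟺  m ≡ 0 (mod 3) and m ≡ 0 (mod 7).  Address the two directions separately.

(⇒) fails and (⇐) fails.

(⇒) This fails: m = 4 gives 4 ≡ 4 (mod 21) but 4 ≡ 1 (mod 3), so the conjunction on the right does not hold.

(⇐) This fails: m = 0 satisfies both congruences on the right (0 ≡ 0 mod 3 and 0 ≡ 0 mod 7) yet 0 ≡ 0 (mod 21), not 4.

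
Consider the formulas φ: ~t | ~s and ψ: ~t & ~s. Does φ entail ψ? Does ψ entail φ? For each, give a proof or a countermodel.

Only the reverse direction holds.

(⇒) This fails. Under s = T, t = F, the left side is true but the right side is false.

(⇐) Assume the antecedent. If s is true, the antecedent cannot hold. If s is false, ~t | ~s reduces to true regardless of the other variables. Either way ~t | ~s holds.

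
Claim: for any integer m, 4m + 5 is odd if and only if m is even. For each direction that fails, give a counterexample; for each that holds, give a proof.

(⇒) fails; (⇐) holds.

(⟹) This fails: take m = 3. Then 4m + 5 = 17, which is odd, yet m = 3 is odd, not even.

(⟸) Suppose m is even. Since 4 is even, 4m is even for every m, so 4m + 5 has the same parity as 5, which is odd. Hence 4m + 5 is odd.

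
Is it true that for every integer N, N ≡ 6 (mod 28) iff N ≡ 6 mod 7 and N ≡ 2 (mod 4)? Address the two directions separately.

(⇒) Suppose N ≡ 6 (mod 28); write N = 28j + 6. Since 7 ∣ 28, reducing mod 7 gives N ≡ 6 (mod 7); since 4 ∣ 28, reducing mod 4 gives N ≡ 6 ≡ 2 (mod 4).

(⇐) Conversely, if N ≡ 6 (mod 7) and N ≡ 2 (mod 4), then by the Chinese remainder theorem N ≡ 6 (mod 28). This is exactly N ≡ 6 (mod 28).

Both directions hold.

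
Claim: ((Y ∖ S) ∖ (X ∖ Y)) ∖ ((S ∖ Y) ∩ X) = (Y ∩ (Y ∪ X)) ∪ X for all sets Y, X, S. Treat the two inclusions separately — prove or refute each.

The sets are not equal: only the forward inclusion holds.

Forward inclusion. Let x ∈ ((Y ∖ S) ∖ (X ∖ Y)) ∖ ((S ∖ Y) ∩ X). Then either x ∈ Y and x ∉ X, S; or x ∈ Y ∩ X and x ∉ S. In each case x ∈ (Y ∩ (Y ∪ X)) ∪ X, so ((Y ∖ S) ∖ (X ∖ Y)) ∖ ((S ∖ Y) ∩ X) ⊆ (Y ∩ (Y ∪ X)) ∪ X.

Reverse inclusion. This inclusion fails. Take Y = ∅, X = {1}, S = ∅; then 1 ∈ (Y ∩ (Y ∪ X)) ∪ X but 1 ∉ ((Y ∖ S) ∖ (X ∖ Y)) ∖ ((S ∖ Y) ∩ X).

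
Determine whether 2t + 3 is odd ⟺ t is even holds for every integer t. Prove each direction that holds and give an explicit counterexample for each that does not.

(⇒) This fails: take t = 7. Then 2t + 3 = 17, which is odd, yet t = 7 is odd, not even.

(⇐) Suppose t is even. Since 2 is even, 2t is even for every t, so 2t + 3 has the same parity as 3, which is odd. Hence 2t + 3 is odd.

Only the converse holds.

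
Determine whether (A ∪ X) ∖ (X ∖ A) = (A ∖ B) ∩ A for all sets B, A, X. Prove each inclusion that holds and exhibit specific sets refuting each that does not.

(⊆) fails; (⊇) holds.

(⟹) This inclusion fails. Take B = {1}, A = {1}, X = ∅; then 1 ∈ (A ∪ X) ∖ (X ∖ A) but 1 ∉ (A ∖ B) ∩ A.

(⟸) Let x ∈ (A ∖ B) ∩ A. Then either x ∈ A and x ∉ B, X; or x ∈ A ∩ X and x ∉ B. In each case x ∈ (A ∪ X) ∖ (X ∖ A), so (A ∖ B) ∩ A ⊆ (A ∪ X) ∖ (X ∖ A).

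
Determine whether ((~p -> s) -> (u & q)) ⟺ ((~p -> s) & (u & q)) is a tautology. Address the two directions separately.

Not equivalent: only (⇐) holds.

(⟹) This fails. Under q = F, u = F, s = F, p = F, the left side is true but the right side is false.

(⟸) Assume the antecedent. If s is true, the antecedent forces (q = T, u = T, s = T, p = F) or (q = T, u = T, s = T, p = T), and (~p -> s) -> (u & q) holds there. If s is false, the antecedent forces (q = T, u = T, s = F, p = T), and (~p -> s) -> (u & q) holds there. Either way (~p -> s) -> (u & q) holds.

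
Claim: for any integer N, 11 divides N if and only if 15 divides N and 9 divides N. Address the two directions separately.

(⇒) fails and (⇐) fails.

Forward direction. This fails: take N = 11. Certainly 11 ∣ 11, but 15 ∤ 11.

Converse. This fails: take N = 45. Both 15 ∣ 45 and 9 ∣ 45, yet 45 is not a multiple of 11 (since 45 = 4·11 + 1), so 11 ∤ 45.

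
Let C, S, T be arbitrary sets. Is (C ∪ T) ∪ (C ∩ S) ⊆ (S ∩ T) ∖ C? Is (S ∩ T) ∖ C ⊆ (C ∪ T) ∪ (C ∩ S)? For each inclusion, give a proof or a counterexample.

The sets are not equal: only the reverse inclusion holds.

(⟹) This inclusion fails. Take C = {1}, S = ∅, T = ∅; then 1 ∈ (C ∪ T) ∪ (C ∩ S) but 1 ∉ (S ∩ T) ∖ C.

(⟸) Let x ∈ (S ∩ T) ∖ C. Then x ∈ S ∩ T and x ∉ C, from which x ∈ (C ∪ T) ∪ (C ∩ S).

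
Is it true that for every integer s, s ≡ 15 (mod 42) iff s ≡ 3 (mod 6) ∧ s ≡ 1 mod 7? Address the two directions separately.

(⇐) If s ≡ 3 (mod 6) and s ≡ 1 (mod 7), then by the Chinese remainder theorem s ≡ 15 (mod 42). This is exactly s ≡ 15 (mod 42).

(⇒) Suppose s ≡ 15 (mod 42); write s = 42j + 15. Since 6 ∣ 42, reducing mod 6 gives s ≡ 15 ≡ 3 (mod 6); since 7 ∣ 42, reducing mod 7 gives s ≡ 15 ≡ 1 (mod 7).

The biconditional holds.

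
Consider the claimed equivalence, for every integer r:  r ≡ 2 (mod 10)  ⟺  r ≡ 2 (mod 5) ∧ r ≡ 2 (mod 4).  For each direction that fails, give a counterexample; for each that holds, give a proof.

(⟸) If r ≡ 2 (mod 5) and r ≡ 2 (mod 4), then by the Chinese remainder theorem r ≡ 2 (mod 20). Since 2 ≡ 2 (mod 10) and 10 ∣ 20, we get r ≡ 2 (mod 10).

(⟹) This fails: r = 12 gives 12 ≡ 2 (mod 10) but 12 ≡ 0 (mod 4), so the conjunction on the right does not hold.

Only the reverse direction holds.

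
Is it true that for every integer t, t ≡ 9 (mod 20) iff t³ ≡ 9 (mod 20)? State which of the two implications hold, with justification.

(⇒) Suppose t ≡ 9 (mod 20). Write t = 20j + 9. Then (20j + 9)³ = 8000j³ + 10800j² + 4860j + 729 = 20(400j³ + 540j² + 243j + 36) + 9, so t³ ≡ 9 (mod 20).

(⇐) Conversely, suppose t³ ≡ 9 (mod 20). The only residue r in {0, …, 19} with r³ ≡ 9 (mod 20) is r = 9, so t ≡ 9 (mod 20).

Equivalent; both directions hold.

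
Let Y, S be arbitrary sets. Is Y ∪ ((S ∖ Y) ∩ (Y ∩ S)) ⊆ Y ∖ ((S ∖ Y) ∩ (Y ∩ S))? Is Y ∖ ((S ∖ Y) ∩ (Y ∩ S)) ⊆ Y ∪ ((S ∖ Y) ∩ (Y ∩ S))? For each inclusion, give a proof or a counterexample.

Both inclusions hold; the sets are equal.

Forward inclusion. Let x ∈ Y ∪ ((S ∖ Y) ∩ (Y ∩ S)). Then either x ∈ Y and x ∉ S; or x ∈ Y ∩ S. In each case x ∈ Y ∖ ((S ∖ Y) ∩ (Y ∩ S)), so Y ∪ ((S ∖ Y) ∩ (Y ∩ S)) ⊆ Y ∖ ((S ∖ Y) ∩ (Y ∩ S)).

Reverse inclusion. Let x ∈ Y ∖ ((S ∖ Y) ∩ (Y ∩ S)). Then either x ∈ Y and x ∉ S; or x ∈ Y ∩ S. In each case x ∈ Y ∪ ((S ∖ Y) ∩ (Y ∩ S)), so Y ∖ ((S ∖ Y) ∩ (Y ∩ S)) ⊆ Y ∪ ((S ∖ Y) ∩ (Y ∩ S)).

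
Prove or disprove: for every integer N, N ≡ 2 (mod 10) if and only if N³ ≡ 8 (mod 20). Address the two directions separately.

(⇒) Suppose N ≡ 2 (mod 10). Working modulo 20, N ∈ {2, 12}; for each such r, r³ ≡ 8 (mod 20).

(⇐) Conversely, the residues r modulo 20 with r³ ≡ 8 (mod 20) are exactly {2, 12}, and each is ≡ 2 (mod 10).

Both directions hold.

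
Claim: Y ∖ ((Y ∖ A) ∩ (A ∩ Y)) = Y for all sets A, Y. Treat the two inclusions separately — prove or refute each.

The two sets are equal.

(⊇) Let x ∈ Y. Then either x ∈ Y and x ∉ A; or x ∈ A ∩ Y. In each case x ∈ Y ∖ ((Y ∖ A) ∩ (A ∩ Y)), so Y ⊆ Y ∖ ((Y ∖ A) ∩ (A ∩ Y)).

(⊆) Let x ∈ Y ∖ ((Y ∖ A) ∩ (A ∩ Y)). Then either x ∈ Y and x ∉ A; or x ∈ A ∩ Y. In each case x ∈ Y, so Y ∖ ((Y ∖ A) ∩ (A ∩ Y)) ⊆ Y.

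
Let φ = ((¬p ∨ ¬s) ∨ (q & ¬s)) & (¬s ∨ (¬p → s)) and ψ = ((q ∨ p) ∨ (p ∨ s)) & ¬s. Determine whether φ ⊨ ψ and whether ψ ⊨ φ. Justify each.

(→) This fails. Under p = F, q = F, s = F, the left side is true but the right side is false.

(←) Assume the antecedent. If p is true, the antecedent forces (p = T, q = F, s = F) or (p = T, q = T, s = F), and the consequent holds there. If p is false, the consequent reduces to true regardless of the other variables. Either way the consequent holds.

(⇒) fails; (⇐) holds.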